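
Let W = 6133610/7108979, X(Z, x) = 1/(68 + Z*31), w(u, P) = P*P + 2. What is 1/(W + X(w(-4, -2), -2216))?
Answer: 1805680666/1565045919 ≈ 1.1538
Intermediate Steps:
w(u, P) = 2 + P² (w(u, P) = P² + 2 = 2 + P²)
X(Z, x) = 1/(68 + 31*Z)
W = 6133610/7108979 (W = 6133610*(1/7108979) = 6133610/7108979 ≈ 0.86280)
1/(W + X(w(-4, -2), -2216)) = 1/(6133610/7108979 + 1/(68 + 31*(2 + (-2)²))) = 1/(6133610/7108979 + 1/(68 + 31*(2 + 4))) = 1/(6133610/7108979 + 1/(68 + 31*6)) = 1/(6133610/7108979 + 1/(68 + 186)) = 1/(6133610/7108979 + 1/254) = 1/(1565045919/1805680666) = 1805680666/1565045919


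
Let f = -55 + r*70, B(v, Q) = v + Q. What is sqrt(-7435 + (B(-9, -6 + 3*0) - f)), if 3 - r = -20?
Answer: I*sqrt(9005) ≈ 94.895*I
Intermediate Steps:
r = 23 (r = 3 - 1*(-20) = 3 + 20 = 23)
B(v, Q) = Q + v
f = 1555 (f = -55 + 23*70 = -55 + 1610 = 1555)
sqrt(-7435 + (B(-9, -6 + 3*0) - f)) = sqrt(-7435 + (((-6 + 3*0) - 9) - 1*1555)) = sqrt(-7435 + (((-6 + 0) - 9) - 1555)) = sqrt(-7435 + ((-6 - 9) - 1555)) = sqrt(-7435 + (-15 - 1555)) = sqrt(-7435 - 1570) = sqrt(-9005) = I*sqrt(9005)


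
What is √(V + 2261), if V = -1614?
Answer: √647 ≈ 25.436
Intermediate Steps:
√(V + 2261) = √(-1614 + 2261) = √647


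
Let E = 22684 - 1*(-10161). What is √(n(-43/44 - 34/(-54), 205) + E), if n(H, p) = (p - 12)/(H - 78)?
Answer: √284525664761137/93077 ≈ 181.23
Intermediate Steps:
E = 32845 (E = 22684 + 10161 = 32845)
n(H, p) = (-12 + p)/(-78 + H)
√(n(-43/44 - 34/(-54), 205) + E) = √((-12 + 205)/(-78 + (-43/44 - 34/(-54))) + 32845) = √(193/(-78 + (-43*1/44 - 34*(-1/54))) + 32845) = √(193/(-78 + (-43/44 + 17/27)) + 32845) = √(193/(-78 - 413/1188) + 32845) = √(193/(-93077/1188) + 32845) = √(-1188/93077*193 + 32845) = √(-229284/93077 + 32845) = √(3056884781/93077) = √284525664761137/93077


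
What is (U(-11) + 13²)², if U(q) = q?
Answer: 24964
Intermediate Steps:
(U(-11) + 13²)² = (-11 + 13²)² = (-11 + 169)² = 158² = 24964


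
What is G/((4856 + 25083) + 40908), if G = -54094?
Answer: -54094/70847 ≈ -0.76353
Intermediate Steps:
G/((4856 + 25083) + 40908) = -54094/((4856 + 25083) + 40908) = -54094/(29939 + 40908) = -54094/70847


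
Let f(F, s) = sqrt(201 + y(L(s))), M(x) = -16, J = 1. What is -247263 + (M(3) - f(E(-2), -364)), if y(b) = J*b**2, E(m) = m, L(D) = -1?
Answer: -247279 - sqrt(202) ≈ -2.4729e+5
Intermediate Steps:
y(b) = b**2 (y(b) = 1*b**2 = b**2)
f(F, s) = sqrt(202) (f(F, s) = sqrt(201 + (-1)**2) = sqrt(201 + 1) = sqrt(202))
-247263 + (M(3) - f(E(-2), -364)) = -247263 + (-16 - sqrt(202)) = -247279 - sqrt(202)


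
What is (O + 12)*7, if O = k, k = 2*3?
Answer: 126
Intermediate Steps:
k = 6
O = 6
(O + 12)*7 = (6 + 12)*7 = 18*7 = 126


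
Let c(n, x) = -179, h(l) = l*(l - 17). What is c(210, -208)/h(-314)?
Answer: -179/103934 ≈ -0.0017222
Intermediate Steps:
h(l) = l*(-17 + l)
c(210, -208)/h(-314) = -179*(-1/(314*(-17 - 314))) = -179/((-314*(-331))) = -179/103934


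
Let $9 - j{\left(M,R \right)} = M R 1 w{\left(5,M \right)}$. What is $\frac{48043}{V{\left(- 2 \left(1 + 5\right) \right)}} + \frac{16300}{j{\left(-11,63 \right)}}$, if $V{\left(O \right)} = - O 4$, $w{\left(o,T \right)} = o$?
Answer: $\frac{27947297}{27792} \approx 1005.6$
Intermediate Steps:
$j{\left(M,R \right)} = 9 - 5 M R$ ($j{\left(M,R \right)} = 9 - M R 1 \cdot 5 = 9 - M R 5 = 9 - M 5 R = 9 - 5 M R$)
$V{\left(O \right)} = - 4 O$
$\frac{48043}{V{\left(- 2 \left(1 + 5\right) \right)}} + \frac{16300}{j{\left(-11,63 \right)}} = \frac{48043}{\left(-4\right) \left(- 2 \left(1 + 5\right)\right)} + \frac{16300}{9 - \left(-55\right) 63} = \frac{48043}{\left(-4\right) \left(\left(-2\right) 6\right)} + \frac{16300}{9 + 3465} = \frac{48043}{\left(-4\right) \left(-12\right)} + \frac{16300}{3474} = \frac{48043}{48} + 16300 \cdot \frac{1}{3474} = 48043 \cdot \frac{1}{48} + \frac{8150}{1737} = \frac{48043}{48} + \frac{8150}{1737} = \frac{27947297}{27792}$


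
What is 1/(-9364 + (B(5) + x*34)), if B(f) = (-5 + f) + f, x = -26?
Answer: -1/10243 ≈ -9.7628e-5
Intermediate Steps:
B(f) = -5 + 2*f
1/(-9364 + (B(5) + x*34)) = 1/(-9364 + ((-5 + 2*5) - 26*34)) = 1/(-9364 + ((-5 + 10) - 884)) = 1/(-9364 + (5 - 884)) = 1/(-9364 - 879) = 1/(-10243) = -1/10243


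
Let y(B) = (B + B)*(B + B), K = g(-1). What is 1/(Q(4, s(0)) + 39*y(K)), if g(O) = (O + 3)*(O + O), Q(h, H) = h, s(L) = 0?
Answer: 1/2500 ≈ 0.00040000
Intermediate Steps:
g(O) = 2*O*(3 + O) (g(O) = (3 + O)*(2*O) = 2*O*(3 + O))
K = -4 (K = 2*(-1)*(3 - 1) = 2*(-1)*2 = -4)
y(B) = 4*B**2 (y(B) = (2*B)*(2*B) = 4*B**2)
1/(Q(4, s(0)) + 39*y(K)) = 1/(4 + 39*(4*(-4)**2)) = 1/(4 + 39*(4*16)) = 1/(4 + 39*64) = 1/(4 + 2496) = 1/2500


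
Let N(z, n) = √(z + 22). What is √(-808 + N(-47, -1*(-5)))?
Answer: √(-808 + 5*I) ≈ 0.08795 + 28.425*I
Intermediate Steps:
N(z, n) = √(22 + z)
√(-808 + N(-47, -1*(-5))) = √(-808 + √(22 - 47)) = √(-808 + √(-25)) = √(-808 + 5*I)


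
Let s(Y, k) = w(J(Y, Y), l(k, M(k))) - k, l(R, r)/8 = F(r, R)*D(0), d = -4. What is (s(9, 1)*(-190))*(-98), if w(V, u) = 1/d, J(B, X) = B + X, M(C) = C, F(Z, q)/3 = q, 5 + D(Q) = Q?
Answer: -23275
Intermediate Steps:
D(Q) = -5 + Q
F(Z, q) = 3*q
l(R, r) = -120*R (l(R, r) = 8*((3*R)*(-5 + 0)) = 8*((3*R)*(-5)) = 8*(-15*R) = -120*R)
w(V, u) = -¼ (w(V, u) = 1/(-4) = -¼)
s(Y, k) = -¼ - k
(s(9, 1)*(-190))*(-98) = ((-¼ - 1*1)*(-190))*(-98) = ((-¼ - 1)*(-190))*(-98) = -5/4*(-190)*(-98) = (475/2)*(-98) = -23275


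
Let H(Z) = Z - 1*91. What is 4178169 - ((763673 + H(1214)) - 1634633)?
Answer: 5048006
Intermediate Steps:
H(Z) = -91 + Z (H(Z) = Z - 91 = -91 + Z)
4178169 - ((763673 + H(1214)) - 1634633) = 4178169 - ((763673 + (-91 + 1214)) - 1634633) = 4178169 - ((763673 + 1123) - 1634633) = 4178169 - (764796 - 1634633) = 4178169 - 1*(-869837) = 4178169 + 869837 = 5048006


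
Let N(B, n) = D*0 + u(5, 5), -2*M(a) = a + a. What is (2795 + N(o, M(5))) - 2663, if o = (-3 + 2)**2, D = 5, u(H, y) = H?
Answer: 137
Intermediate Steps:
M(a) = -a (M(a) = -(a + a)/2 = -a)
o = 1 (o = (-1)**2 = 1)
N(B, n) = 5 (N(B, n) = 5*0 + 5 = 0 + 5 = 5)
(2795 + N(o, M(5))) - 2663 = (2795 + 5) - 2663 = 2800 - 2663 = 137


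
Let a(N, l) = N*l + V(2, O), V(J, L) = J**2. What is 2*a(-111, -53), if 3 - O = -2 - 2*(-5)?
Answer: 11774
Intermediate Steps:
O = -5 (O = 3 - (-2 - 2*(-5)) = 3 - (-2 + 10) = 3 - 1*8 = 3 - 8 = -5)
a(N, l) = 4 + N*l (a(N, l) = N*l + 2**2 = N*l + 4 = 4 + N*l)
2*a(-111, -53) = 2*(4 - 111*(-53)) = 2*(4 + 5883) = 2*5887 = 11774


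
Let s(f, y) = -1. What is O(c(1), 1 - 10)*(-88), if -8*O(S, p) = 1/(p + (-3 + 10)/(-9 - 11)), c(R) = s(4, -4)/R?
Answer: -20/17 ≈ -1.1765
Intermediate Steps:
c(R) = -1/R
O(S, p) = -1/(8*(-7/20 + p)) (O(S, p) = -1/(8*(p + (-3 + 10)/(-9 - 11))) = -1/(8*(p + 7/(-20))) = -1/(8*(p + 7*(-1/20))) = -1/(8*(p - 7/20)) = -1/(8*(-7/20 + p)))
O(c(1), 1 - 10)*(-88) = -5/(-14 + 40*(1 - 10))*(-88) = -5/(-14 + 40*(-9))*(-88) = -5/(-14 - 360)*(-88) = -5/(-374)*(-88) = -5*(-1/374)*(-88) = (5/374)*(-88) = -20/17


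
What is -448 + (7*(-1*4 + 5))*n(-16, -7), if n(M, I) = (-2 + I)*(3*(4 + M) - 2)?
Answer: 1946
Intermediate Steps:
n(M, I) = (-2 + I)*(10 + 3*M) (n(M, I) = (-2 + I)*((12 + 3*M) - 2) = (-2 + I)*(10 + 3*M))
-448 + (7*(-1*4 + 5))*n(-16, -7) = -448 + (7*(-1*4 + 5))*(-20 - 6*(-16) + 10*(-7) + 3*(-7)*(-16)) = -448 + (7*(-4 + 5))*(-20 + 96 - 70 + 336) = -448 + (7*1)*342 = -448 + 7*342 = -448 + 2394 = 1946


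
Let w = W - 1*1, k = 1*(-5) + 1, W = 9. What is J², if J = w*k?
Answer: 1024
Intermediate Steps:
k = -4 (k = -5 + 1 = -4)
w = 8 (w = 9 - 1*1 = 9 - 1 = 8)
J = -32 (J = 8*(-4) = -32)
J² = (-32)² = 1024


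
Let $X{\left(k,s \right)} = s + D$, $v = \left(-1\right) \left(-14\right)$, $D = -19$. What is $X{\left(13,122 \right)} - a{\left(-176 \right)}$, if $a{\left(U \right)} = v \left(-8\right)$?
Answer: $215$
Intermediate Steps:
$v = 14$
$X{\left(k,s \right)} = -19 + s$ ($X{\left(k,s \right)} = s - 19 = -19 + s$)
$a{\left(U \right)} = -112$ ($a{\left(U \right)} = 14 \left(-8\right) = -112$)
$X{\left(13,122 \right)} - a{\left(-176 \right)} = \left(-19 + 122\right) - -112 = 103 + 112 = 215$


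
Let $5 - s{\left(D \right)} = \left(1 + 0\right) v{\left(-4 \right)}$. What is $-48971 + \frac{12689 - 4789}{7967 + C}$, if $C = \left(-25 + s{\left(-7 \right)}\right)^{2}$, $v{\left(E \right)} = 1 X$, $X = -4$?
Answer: $- \frac{402680633}{8223} \approx -48970.0$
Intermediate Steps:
$v{\left(E \right)} = -4$ ($v{\left(E \right)} = 1 \left(-4\right) = -4$)
$s{\left(D \right)} = 9$ ($s{\left(D \right)} = 5 - \left(1 + 0\right) \left(-4\right) = 5 - 1 \left(-4\right) = 5 - -4 = 5 + 4 = 9$)
$C = 256$ ($C = \left(-25 + 9\right)^{2} = \left(-16\right)^{2} = 256$)
$-48971 + \frac{12689 - 4789}{7967 + C} = -48971 + \frac{12689 - 4789}{7967 + 256} = -48971 + \frac{7900}{8223} = - \frac{402680633}{8223}$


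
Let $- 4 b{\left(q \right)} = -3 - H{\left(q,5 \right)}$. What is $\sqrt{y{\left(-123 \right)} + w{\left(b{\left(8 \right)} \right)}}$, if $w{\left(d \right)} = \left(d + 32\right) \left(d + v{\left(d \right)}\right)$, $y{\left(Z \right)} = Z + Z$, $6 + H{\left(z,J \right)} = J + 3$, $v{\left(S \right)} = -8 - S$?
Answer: $16 i \sqrt{2} \approx 22.627 i$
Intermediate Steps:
$H{\left(z,J \right)} = -3 + J$ ($H{\left(z,J \right)} = -6 + \left(J + 3\right) = -6 + \left(3 + J\right) = -3 + J$)
$b{\left(q \right)} = \frac{5}{4}$ ($b{\left(q \right)} = - \frac{-3 - \left(-3 + 5\right)}{4} = - \frac{-3 - 2}{4} = \left(- \frac{1}{4}\right) \left(-5\right) = \frac{5}{4}$)
$y{\left(Z \right)} = 2 Z$
$w{\left(d \right)} = -256 - 8 d$ ($w{\left(d \right)} = \left(d + 32\right) \left(d - \left(8 + d\right)\right) = \left(32 + d\right) \left(-8\right) = -256 - 8 d$)
$\sqrt{y{\left(-123 \right)} + w{\left(b{\left(8 \right)} \right)}} = \sqrt{2 \left(-123\right) - 266} = \sqrt{-246 - 266} = \sqrt{-512} = 16 i \sqrt{2}$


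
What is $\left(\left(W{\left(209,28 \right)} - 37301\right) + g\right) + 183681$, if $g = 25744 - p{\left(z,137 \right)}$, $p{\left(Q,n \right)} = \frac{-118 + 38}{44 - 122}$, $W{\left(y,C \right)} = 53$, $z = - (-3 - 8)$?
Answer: $\frac{6714863}{39} \approx 1.7218 \cdot 10^{5}$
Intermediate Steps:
$z = 11$ ($z = \left(-1\right) \left(-11\right) = 11$)
$p{\left(Q,n \right)} = \frac{40}{39}$ ($p{\left(Q,n \right)} = - \frac{80}{-78} = \left(-80\right) \left(- \frac{1}{78}\right) = \frac{40}{39}$)
$g = \frac{1003976}{39}$ ($g = 25744 - \frac{40}{39} = \frac{1003976}{39} \approx 25743.0$)
$\left(\left(W{\left(209,28 \right)} - 37301\right) + g\right) + 183681 = \left(\left(53 - 37301\right) + \frac{1003976}{39}\right) + 183681 = \left(-37248 + \frac{1003976}{39}\right) + 183681 = - \frac{448696}{39} + 183681 = \frac{6714863}{39}$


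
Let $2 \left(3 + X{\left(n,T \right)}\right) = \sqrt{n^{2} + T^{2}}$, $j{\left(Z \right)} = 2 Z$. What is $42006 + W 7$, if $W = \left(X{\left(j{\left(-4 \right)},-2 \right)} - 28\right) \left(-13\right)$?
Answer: $44827 - 91 \sqrt{17} \approx 44452.0$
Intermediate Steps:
$X{\left(n,T \right)} = -3 + \frac{\sqrt{T^{2} + n^{2}}}{2}$ ($X{\left(n,T \right)} = -3 + \frac{\sqrt{n^{2} + T^{2}}}{2} = -3 + \frac{\sqrt{T^{2} + n^{2}}}{2}$)
$W = 403 - 13 \sqrt{17}$ ($W = \left(\left(-3 + \frac{\sqrt{\left(-2\right)^{2} + \left(2 \left(-4\right)\right)^{2}}}{2}\right) - 28\right) \left(-13\right) = \left(\left(-3 + \frac{\sqrt{4 + \left(-8\right)^{2}}}{2}\right) - 28\right) \left(-13\right) = \left(\left(-3 + \frac{\sqrt{4 + 64}}{2}\right) - 28\right) \left(-13\right) = \left(\left(-3 + \frac{\sqrt{68}}{2}\right) - 28\right) \left(-13\right) = \left(\left(-3 + \frac{2 \sqrt{17}}{2}\right) - 28\right) \left(-13\right) = \left(\left(-3 + \sqrt{17}\right) - 28\right) \left(-13\right) = \left(-31 + \sqrt{17}\right) \left(-13\right) = 403 - 13 \sqrt{17} \approx 349.4$)
$42006 + W 7 = 42006 + \left(403 - 13 \sqrt{17}\right) 7 = 42006 + \left(2821 - 91 \sqrt{17}\right) = 44827 - 91 \sqrt{17}$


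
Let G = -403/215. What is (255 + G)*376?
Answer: 20462672/215 ≈ 95175.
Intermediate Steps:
G = -403/215 (G = -403*1/215 = -403/215 ≈ -1.8744)
(255 + G)*376 = (255 - 403/215)*376 = (54422/215)*376 = 20462672/215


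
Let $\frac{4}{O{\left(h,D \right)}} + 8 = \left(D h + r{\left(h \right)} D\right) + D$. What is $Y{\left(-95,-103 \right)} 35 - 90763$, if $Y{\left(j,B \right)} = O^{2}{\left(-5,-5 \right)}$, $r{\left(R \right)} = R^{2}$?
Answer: $- \frac{1158952187}{12769} \approx -90763.0$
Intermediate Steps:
$O{\left(h,D \right)} = \frac{4}{-8 + D + D h + D h^{2}}$ ($O{\left(h,D \right)} = \frac{4}{-8 + \left(\left(D h + h^{2} D\right) + D\right)} = \frac{4}{-8 + \left(\left(D h + D h^{2}\right) + D\right)} = \frac{4}{-8 + \left(D + D h + D h^{2}\right)} = \frac{4}{-8 + D + D h + D h^{2}}$)
$Y{\left(j,B \right)} = \frac{16}{12769}$ ($Y{\left(j,B \right)} = \left(\frac{4}{-8 - 5 - -25 - 5 \left(-5\right)^{2}}\right)^{2} = \left(\frac{4}{-8 - 5 + 25 - 125}\right)^{2} = \left(\frac{4}{-113}\right)^{2} = \left(4 \left(- \frac{1}{113}\right)\right)^{2} = \left(- \frac{4}{113}\right)^{2} = \frac{16}{12769}$)
$Y{\left(-95,-103 \right)} 35 - 90763 = \frac{16}{12769} \cdot 35 - 90763 = \frac{560}{12769} - 90763 = - \frac{1158952187}{12769}$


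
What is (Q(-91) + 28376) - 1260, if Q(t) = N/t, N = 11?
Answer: 2467545/91 ≈ 27116.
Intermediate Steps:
Q(t) = 11/t
(Q(-91) + 28376) - 1260 = (11/(-91) + 28376) - 1260 = (11*(-1/91) + 28376) - 1260 = (-11/91 + 28376) - 1260 = 2582205/91 - 1260 = 2467545/91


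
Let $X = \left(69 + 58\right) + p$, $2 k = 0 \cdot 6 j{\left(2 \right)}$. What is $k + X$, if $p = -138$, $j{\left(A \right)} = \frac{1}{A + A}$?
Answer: $-11$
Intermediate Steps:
$j{\left(A \right)} = \frac{1}{2 A}$
$k = 0$ ($k = \frac{0 \cdot 6 \frac{1}{2 \cdot 2}}{2} = \frac{0 \cdot \frac{1}{2} \cdot \frac{1}{2}}{2} = \frac{0 \cdot \frac{1}{4}}{2} = \frac{1}{2} \cdot 0 = 0$)
$X = -11$ ($X = \left(69 + 58\right) - 138 = 127 - 138 = -11$)
$k + X = 0 - 11 = -11$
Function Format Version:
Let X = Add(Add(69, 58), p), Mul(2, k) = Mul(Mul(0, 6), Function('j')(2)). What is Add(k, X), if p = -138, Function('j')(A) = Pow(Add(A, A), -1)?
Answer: -11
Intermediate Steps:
Function('j')(A) = Mul(Rational(1, 2), Pow(A, -1)) (Function('j')(A) = Pow(Mul(2, A), -1) = Mul(Rational(1, 2), Pow(A, -1)))
k = 0 (k = Mul(Rational(1, 2), Mul(Mul(0, 6), Mul(Rational(1, 2), Pow(2, -1)))) = Mul(Rational(1, 2), Mul(0, Mul(Rational(1, 2), Rational(1, 2)))) = Mul(Rational(1, 2), Mul(0, Rational(1, 4))) = Mul(Rational(1, 2), 0) = 0)
X = -11 (X = Add(Add(69, 58), -138) = Add(127, -138) = -11)
Add(k, X) = Add(0, -11) = -11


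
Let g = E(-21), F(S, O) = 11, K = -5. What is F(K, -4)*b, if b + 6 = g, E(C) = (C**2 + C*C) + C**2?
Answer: 14487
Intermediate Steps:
E(C) = 3*C**2 (E(C) = (C**2 + C**2) + C**2 = 2*C**2 + C**2 = 3*C**2)
g = 1323 (g = 3*(-21)**2 = 3*441 = 1323)
b = 1317 (b = -6 + 1323 = 1317)
F(K, -4)*b = 11*1317 = 14487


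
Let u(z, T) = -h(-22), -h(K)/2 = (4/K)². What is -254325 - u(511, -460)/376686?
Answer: -5795940350479/22789503 ≈ -2.5433e+5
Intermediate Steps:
h(K) = -32/K² (h(K) = -2*16/K² = -32/K²)
u(z, T) = 8/121 (u(z, T) = -(-32)/(-22)² = -(-32)/484 = -1*(-8/121) = 8/121)
-254325 - u(511, -460)/376686 = -254325 - 8/(121*376686) = -254325 - 1*4/22789503 = -254325 - 4/22789503 = -5795940350479/22789503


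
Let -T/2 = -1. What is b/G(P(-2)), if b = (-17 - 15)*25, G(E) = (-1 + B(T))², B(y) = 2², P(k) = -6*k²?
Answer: -800/9 ≈ -88.889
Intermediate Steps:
T = 2 (T = -2*(-1) = 2)
B(y) = 4
G(E) = 9 (G(E) = (-1 + 4)² = 3² = 9)
b = -800 (b = -32*25 = -800)
b/G(P(-2)) = -800/9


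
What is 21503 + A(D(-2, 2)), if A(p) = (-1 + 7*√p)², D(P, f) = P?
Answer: 21406 - 14*I*√2 ≈ 21406.0 - 19.799*I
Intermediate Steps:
21503 + A(D(-2, 2)) = 21503 + (-1 + 7*√(-2))² = 21503 + (-1 + 7*(I*√2))² = 21503 + (-1 + 7*I*√2)²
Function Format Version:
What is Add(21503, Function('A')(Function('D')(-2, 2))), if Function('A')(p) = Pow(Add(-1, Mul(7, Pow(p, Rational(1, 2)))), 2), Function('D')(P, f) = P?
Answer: Add(21406, Mul(-14, I, Pow(2, Rational(1, 2)))) ≈ Add(21406., Mul(-19.799, I))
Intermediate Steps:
Add(21503, Function('A')(Function('D')(-2, 2))) = Add(21503, Pow(Add(-1, Mul(7, Pow(-2, Rational(1, 2)))), 2)) = Add(21503, Pow(Add(-1, Mul(7, Mul(I, Pow(2, Rational(1, 2))))), 2)) = Add(21503, Pow(Add(-1, Mul(7, I, Pow(2, Rational(1, 2)))), 2))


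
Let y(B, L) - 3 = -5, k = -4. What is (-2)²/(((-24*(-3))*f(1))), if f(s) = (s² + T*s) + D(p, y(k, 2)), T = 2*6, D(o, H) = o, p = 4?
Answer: 1/306 ≈ 0.0032680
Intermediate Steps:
y(B, L) = -2 (y(B, L) = 3 - 5 = -2)
T = 12
f(s) = 4 + s² + 12*s (f(s) = (s² + 12*s) + 4 = 4 + s² + 12*s)
(-2)²/(((-24*(-3))*f(1))) = (-2)²/(((-24*(-3))*(4 + 1² + 12*1))) = 4/((72*(4 + 1 + 12))) = 4/((72*17)) = 4/1224 = 4*(1/1224) = 1/306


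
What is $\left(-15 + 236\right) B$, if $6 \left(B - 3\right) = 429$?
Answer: $\frac{32929}{2} \approx 16465.0$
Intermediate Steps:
$B = \frac{149}{2}$ ($B = 3 + \frac{1}{6} \cdot 429 = 3 + \frac{143}{2} = \frac{149}{2} \approx 74.5$)
$\left(-15 + 236\right) B = \left(-15 + 236\right) \frac{149}{2} = 221 \cdot \frac{149}{2} = \frac{32929}{2}$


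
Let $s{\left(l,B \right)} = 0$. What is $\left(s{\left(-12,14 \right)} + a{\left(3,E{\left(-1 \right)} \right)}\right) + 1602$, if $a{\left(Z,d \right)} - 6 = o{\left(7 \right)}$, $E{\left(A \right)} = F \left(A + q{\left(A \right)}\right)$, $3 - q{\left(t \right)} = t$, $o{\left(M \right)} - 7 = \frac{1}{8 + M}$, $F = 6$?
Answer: $\frac{24226}{15} \approx 1615.1$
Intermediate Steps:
$o{\left(M \right)} = 7 + \frac{1}{8 + M}$
$q{\left(t \right)} = 3 - t$
$E{\left(A \right)} = 18$ ($E{\left(A \right)} = 6 \left(A - \left(-3 + A\right)\right) = 6 \cdot 3 = 18$)
$a{\left(Z,d \right)} = \frac{196}{15}$ ($a{\left(Z,d \right)} = 6 + \frac{57 + 7 \cdot 7}{8 + 7} = 6 + \frac{57 + 49}{15} = 6 + \frac{1}{15} \cdot 106 = 6 + \frac{106}{15} = \frac{196}{15}$)
$\left(s{\left(-12,14 \right)} + a{\left(3,E{\left(-1 \right)} \right)}\right) + 1602 = \left(0 + \frac{196}{15}\right) + 1602 = \frac{196}{15} + 1602 = \frac{24226}{15}$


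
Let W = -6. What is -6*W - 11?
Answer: 25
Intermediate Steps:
-6*W - 11 = -6*(-6) - 11 = 36 - 11 = 25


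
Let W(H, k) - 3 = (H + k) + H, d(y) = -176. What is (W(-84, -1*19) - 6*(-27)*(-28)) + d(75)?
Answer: -4896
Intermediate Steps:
W(H, k) = 3 + k + 2*H (W(H, k) = 3 + ((H + k) + H) = 3 + (k + 2*H) = 3 + k + 2*H)
(W(-84, -1*19) - 6*(-27)*(-28)) + d(75) = ((3 - 1*19 + 2*(-84)) - 6*(-27)*(-28)) - 176 = ((3 - 19 - 168) + 162*(-28)) - 176 = (-184 - 4536) - 176 = -4720 - 176 = -4896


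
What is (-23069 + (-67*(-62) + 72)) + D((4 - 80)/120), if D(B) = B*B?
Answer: -16958339/900 ≈ -18843.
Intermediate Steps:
D(B) = B²
(-23069 + (-67*(-62) + 72)) + D((4 - 80)/120) = (-23069 + (-67*(-62) + 72)) + ((4 - 80)/120)² = (-23069 + (4154 + 72)) + (-76*1/120)² = (-23069 + 4226) + (-19/30)² = -18843 + 361/900 = -16958339/900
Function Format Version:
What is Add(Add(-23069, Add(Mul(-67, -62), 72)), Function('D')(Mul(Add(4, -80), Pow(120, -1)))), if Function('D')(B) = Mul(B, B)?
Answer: Rational(-16958339, 900) ≈ -18843.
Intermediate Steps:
Function('D')(B) = Pow(B, 2)
Add(Add(-23069, Add(Mul(-67, -62), 72)), Function('D')(Mul(Add(4, -80), Pow(120, -1)))) = Add(Add(-23069, Add(Mul(-67, -62), 72)), Pow(Mul(Add(4, -80), Pow(120, -1)), 2)) = Add(Add(-23069, Add(4154, 72)), Pow(Mul(-76, Rational(1, 120)), 2)) = Add(Add(-23069, 4226), Pow(Rational(-19, 30), 2)) = Add(-18843, Rational(361, 900)) = Rational(-16958339, 900)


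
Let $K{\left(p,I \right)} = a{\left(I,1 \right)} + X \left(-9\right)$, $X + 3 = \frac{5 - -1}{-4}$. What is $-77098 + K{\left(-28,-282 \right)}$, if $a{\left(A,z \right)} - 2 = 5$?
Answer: $- \frac{154101}{2} \approx -77051.0$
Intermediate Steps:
$a{\left(A,z \right)} = 7$ ($a{\left(A,z \right)} = 2 + 5 = 7$)
$X = - \frac{9}{2}$ ($X = -3 + \frac{5 - -1}{-4} = -3 + \left(5 + 1\right) \left(- \frac{1}{4}\right) = -3 + 6 \left(- \frac{1}{4}\right) = -3 - \frac{3}{2} = - \frac{9}{2} \approx -4.5$)
$K{\left(p,I \right)} = \frac{95}{2}$ ($K{\left(p,I \right)} = 7 - - \frac{81}{2} = 7 + \frac{81}{2} = \frac{95}{2}$)
$-77098 + K{\left(-28,-282 \right)} = -77098 + \frac{95}{2} = - \frac{154101}{2}$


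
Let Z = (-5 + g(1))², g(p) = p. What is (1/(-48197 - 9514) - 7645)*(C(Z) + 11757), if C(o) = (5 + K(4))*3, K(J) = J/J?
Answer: -1731712339300/19237 ≈ -9.0020e+7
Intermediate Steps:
Z = 16 (Z = (-5 + 1)² = (-4)² = 16)
K(J) = 1
C(o) = 18 (C(o) = (5 + 1)*3 = 6*3 = 18)
(1/(-48197 - 9514) - 7645)*(C(Z) + 11757) = (1/(-48197 - 9514) - 7645)*(18 + 11757) = (1/(-57711) - 7645)*11775 = (-1/57711 - 7645)*11775 = -441200596/57711*11775 = -1731712339300/19237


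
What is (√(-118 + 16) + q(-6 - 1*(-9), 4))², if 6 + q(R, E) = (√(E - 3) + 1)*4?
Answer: (2 + I*√102)² ≈ -98.0 + 40.398*I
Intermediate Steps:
q(R, E) = -2 + 4*√(-3 + E) (q(R, E) = -6 + (√(E - 3) + 1)*4 = -6 + (√(-3 + E) + 1)*4 = -6 + (1 + √(-3 + E))*4 = -6 + (4 + 4*√(-3 + E)) = -2 + 4*√(-3 + E))
(√(-118 + 16) + q(-6 - 1*(-9), 4))² = (√(-118 + 16) + (-2 + 4*√(-3 + 4)))² = (√(-102) + (-2 + 4*√1))² = (I*√102 + (-2 + 4*1))² = (I*√102 + (-2 + 4))² = (I*√102 + 2)² = (2 + I*√102)²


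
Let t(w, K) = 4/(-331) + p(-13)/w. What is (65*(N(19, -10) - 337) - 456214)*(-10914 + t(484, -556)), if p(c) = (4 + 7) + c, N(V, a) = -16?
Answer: 418897341722793/80102 ≈ 5.2296e+9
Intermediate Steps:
p(c) = 11 + c
t(w, K) = -4/331 - 2/w (t(w, K) = 4/(-331) + (11 - 13)/w = 4*(-1/331) - 2/w = -4/331 - 2/w)
(65*(N(19, -10) - 337) - 456214)*(-10914 + t(484, -556)) = (65*(-16 - 337) - 456214)*(-10914 + (-4/331 - 2/484)) = (65*(-353) - 456214)*(-10914 + (-4/331 - 2*1/484)) = (-22945 - 456214)*(-10914 + (-4/331 - 1/242)) = -479159*(-10914 - 1299/80102) = -479159*(-874234527/80102) = 418897341722793/80102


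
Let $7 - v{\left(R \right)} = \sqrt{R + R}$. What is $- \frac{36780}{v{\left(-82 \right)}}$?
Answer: $- \frac{85820}{71} - \frac{24520 i \sqrt{41}}{71} \approx -1208.7 - 2211.3 i$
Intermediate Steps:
$v{\left(R \right)} = 7 - \sqrt{2} \sqrt{R}$ ($v{\left(R \right)} = 7 - \sqrt{R + R} = 7 - \sqrt{2 R} = 7 - \sqrt{2} \sqrt{R}$)
$- \frac{36780}{v{\left(-82 \right)}} = - \frac{36780}{7 - \sqrt{2} \sqrt{-82}} = - \frac{36780}{7 - \sqrt{2} i \sqrt{82}} = - \frac{36780}{7 - 2 i \sqrt{41}}$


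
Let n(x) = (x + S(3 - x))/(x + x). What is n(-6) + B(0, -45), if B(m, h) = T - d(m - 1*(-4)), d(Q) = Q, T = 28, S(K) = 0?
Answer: 49/2 ≈ 24.500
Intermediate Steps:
B(m, h) = 24 - m (B(m, h) = 28 - (m - 1*(-4)) = 28 - (m + 4) = 28 - (4 + m) = 28 + (-4 - m) = 24 - m)
n(x) = ½ (n(x) = (x + 0)/(x + x) = x/((2*x)) = x*(1/(2*x)) = ½)
n(-6) + B(0, -45) = ½ + (24 - 1*0) = ½ + (24 + 0) = ½ + 24 = 49/2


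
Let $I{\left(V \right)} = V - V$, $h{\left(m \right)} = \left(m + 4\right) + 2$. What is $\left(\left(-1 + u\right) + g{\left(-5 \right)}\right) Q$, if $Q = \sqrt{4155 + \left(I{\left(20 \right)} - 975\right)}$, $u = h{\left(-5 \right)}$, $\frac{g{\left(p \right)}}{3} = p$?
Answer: $- 30 \sqrt{795} \approx -845.87$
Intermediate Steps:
$g{\left(p \right)} = 3 p$
$h{\left(m \right)} = 6 + m$ ($h{\left(m \right)} = \left(4 + m\right) + 2 = 6 + m$)
$u = 1$ ($u = 6 - 5 = 1$)
$I{\left(V \right)} = 0$
$Q = 2 \sqrt{795}$ ($Q = \sqrt{4155 + \left(0 - 975\right)} = \sqrt{4155 - 975} = \sqrt{3180} = 2 \sqrt{795} \approx 56.391$)
$\left(\left(-1 + u\right) + g{\left(-5 \right)}\right) Q = \left(\left(-1 + 1\right) + 3 \left(-5\right)\right) 2 \sqrt{795} = \left(0 - 15\right) 2 \sqrt{795} = - 15 \cdot 2 \sqrt{795} = - 30 \sqrt{795}$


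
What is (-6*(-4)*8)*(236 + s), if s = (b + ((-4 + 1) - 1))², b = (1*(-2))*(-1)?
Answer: 46080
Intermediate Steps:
b = 2 (b = -2*(-1) = 2)
s = 4 (s = (2 + ((-4 + 1) - 1))² = (2 + (-3 - 1))² = (2 - 4)² = (-2)² = 4)
(-6*(-4)*8)*(236 + s) = (-6*(-4)*8)*(236 + 4) = (24*8)*240 = 192*240 = 46080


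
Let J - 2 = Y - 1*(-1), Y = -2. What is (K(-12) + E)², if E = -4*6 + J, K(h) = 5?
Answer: 324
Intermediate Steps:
J = 1 (J = 2 + (-2 - 1*(-1)) = 2 + (-2 + 1) = 2 - 1 = 1)
E = -23 (E = -4*6 + 1 = -24 + 1 = -23)
(K(-12) + E)² = (5 - 23)² = (-18)² = 324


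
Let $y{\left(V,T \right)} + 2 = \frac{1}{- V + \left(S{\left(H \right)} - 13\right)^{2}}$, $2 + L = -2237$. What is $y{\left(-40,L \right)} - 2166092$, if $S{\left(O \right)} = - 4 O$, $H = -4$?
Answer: $- \frac{106138605}{49} \approx -2.1661 \cdot 10^{6}$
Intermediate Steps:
$L = -2239$ ($L = -2 - 2237 = -2239$)
$y{\left(V,T \right)} = -2 + \frac{1}{9 - V}$ ($y{\left(V,T \right)} = -2 + \frac{1}{- V + \left(\left(-4\right) \left(-4\right) - 13\right)^{2}} = -2 + \frac{1}{- V + \left(16 - 13\right)^{2}} = -2 + \frac{1}{- V + 3^{2}} = -2 + \frac{1}{- V + 9} = -2 + \frac{1}{9 - V}$)
$y{\left(-40,L \right)} - 2166092 = \frac{17 - -80}{-9 - 40} - 2166092 = \frac{17 + 80}{-49} - 2166092 = \left(- \frac{1}{49}\right) 97 - 2166092 = - \frac{97}{49} - 2166092 = - \frac{106138605}{49}$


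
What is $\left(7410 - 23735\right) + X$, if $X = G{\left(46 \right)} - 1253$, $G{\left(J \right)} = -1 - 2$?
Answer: $-17581$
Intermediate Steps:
$G{\left(J \right)} = -3$ ($G{\left(J \right)} = -1 - 2 = -3$)
$X = -1256$ ($X = -3 - 1253 = -1256$)
$\left(7410 - 23735\right) + X = \left(7410 - 23735\right) - 1256 = -16325 - 1256 = -17581$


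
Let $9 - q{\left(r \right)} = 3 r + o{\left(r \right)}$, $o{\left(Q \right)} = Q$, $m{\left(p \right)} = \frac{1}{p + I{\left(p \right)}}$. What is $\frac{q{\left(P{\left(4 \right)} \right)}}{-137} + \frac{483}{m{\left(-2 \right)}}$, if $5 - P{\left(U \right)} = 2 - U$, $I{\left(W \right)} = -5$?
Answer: $- \frac{463178}{137} \approx -3380.9$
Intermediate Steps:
$m{\left(p \right)} = \frac{1}{-5 + p}$ ($m{\left(p \right)} = \frac{1}{p - 5} = \frac{1}{-5 + p}$)
$P{\left(U \right)} = 3 + U$ ($P{\left(U \right)} = 5 - \left(2 - U\right) = 5 + \left(-2 + U\right) = 3 + U$)
$q{\left(r \right)} = 9 - 4 r$ ($q{\left(r \right)} = 9 - \left(3 r + r\right) = 9 - 4 r$)
$\frac{q{\left(P{\left(4 \right)} \right)}}{-137} + \frac{483}{m{\left(-2 \right)}} = \frac{9 - 4 \left(3 + 4\right)}{-137} + \frac{483}{\frac{1}{-5 - 2}} = \left(9 - 28\right) \left(- \frac{1}{137}\right) + \frac{483}{\frac{1}{-7}} = \left(9 - 28\right) \left(- \frac{1}{137}\right) + \frac{483}{- \frac{1}{7}} = \left(-19\right) \left(- \frac{1}{137}\right) + 483 \left(-7\right) = \frac{19}{137} - 3381 = - \frac{463178}{137}$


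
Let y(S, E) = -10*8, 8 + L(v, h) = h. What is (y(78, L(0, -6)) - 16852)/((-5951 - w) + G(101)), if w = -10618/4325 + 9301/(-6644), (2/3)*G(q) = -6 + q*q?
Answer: -486546099600/268541577767 ≈ -1.8118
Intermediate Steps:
L(v, h) = -8 + h
G(q) = -9 + 3*q**2/2 (G(q) = 3*(-6 + q*q)/2 = 3*(-6 + q**2)/2 = -9 + 3*q**2/2)
y(S, E) = -80
w = -110772817/28735300 (w = -10618*1/4325 + 9301*(-1/6644) = -10618/4325 - 9301/6644 = -110772817/28735300 ≈ -3.8549)
(y(78, L(0, -6)) - 16852)/((-5951 - w) + G(101)) = (-80 - 16852)/((-5951 - 1*(-110772817/28735300)) + (-9 + (3/2)*101**2)) = -16932/((-5951 + 110772817/28735300) + (-9 + (3/2)*10201)) = -16932/(-170892997483/28735300 + (-9 + 30603/2)) = -16932/(-170892997483/28735300 + 30585/2) = -16932/268541577767/28735300 = -16932*28735300/268541577767 = -486546099600/268541577767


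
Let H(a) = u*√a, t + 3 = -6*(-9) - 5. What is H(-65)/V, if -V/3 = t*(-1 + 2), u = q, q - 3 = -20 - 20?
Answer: 37*I*√65/138 ≈ 2.1616*I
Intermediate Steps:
t = 46 (t = -3 + (-6*(-9) - 5) = -3 + (54 - 5) = -3 + 49 = 46)
q = -37 (q = 3 + (-20 - 20) = 3 - 40 = -37)
u = -37
V = -138 (V = -138*(-1 + 2) = -138 ≈ -138.00)
H(a) = -37*√a
H(-65)/V = -37*I*√65/(-138) = -37*I*√65*(-1/138) = 37*I*√65/138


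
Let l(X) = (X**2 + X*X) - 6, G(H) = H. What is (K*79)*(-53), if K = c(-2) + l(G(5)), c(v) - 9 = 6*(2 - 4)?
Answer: -171667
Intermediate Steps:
l(X) = -6 + 2*X**2 (l(X) = (X**2 + X**2) - 6 = 2*X**2 - 6 = -6 + 2*X**2)
c(v) = -3 (c(v) = 9 + 6*(2 - 4) = 9 + 6*(-2) = 9 - 12 = -3)
K = 41 (K = -3 + (-6 + 2*5**2) = -3 + (-6 + 2*25) = -3 + (-6 + 50) = -3 + 44 = 41)
(K*79)*(-53) = (41*79)*(-53) = 3239*(-53) = -171667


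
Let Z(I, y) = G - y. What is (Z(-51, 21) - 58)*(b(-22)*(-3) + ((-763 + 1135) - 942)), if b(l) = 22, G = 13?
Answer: 41976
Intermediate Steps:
Z(I, y) = 13 - y
(Z(-51, 21) - 58)*(b(-22)*(-3) + ((-763 + 1135) - 942)) = ((13 - 1*21) - 58)*(22*(-3) + ((-763 + 1135) - 942)) = ((13 - 21) - 58)*(-66 + (372 - 942)) = (-8 - 58)*(-66 - 570) = -66*(-636) = 41976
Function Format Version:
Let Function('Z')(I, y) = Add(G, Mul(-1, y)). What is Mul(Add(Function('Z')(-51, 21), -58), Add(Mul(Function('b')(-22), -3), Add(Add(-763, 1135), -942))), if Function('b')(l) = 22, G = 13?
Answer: 41976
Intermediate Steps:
Function('Z')(I, y) = Add(13, Mul(-1, y))
Mul(Add(Function('Z')(-51, 21), -58), Add(Mul(Function('b')(-22), -3), Add(Add(-763, 1135), -942))) = Mul(Add(Add(13, Mul(-1, 21)), -58), Add(Mul(22, -3), Add(Add(-763, 1135), -942))) = Mul(Add(Add(13, -21), -58), Add(-66, Add(372, -942))) = Mul(Add(-8, -58), Add(-66, -570)) = Mul(-66, -636) = 41976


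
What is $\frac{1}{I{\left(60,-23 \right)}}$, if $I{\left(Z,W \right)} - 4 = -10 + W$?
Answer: $- \frac{1}{29} \approx -0.034483$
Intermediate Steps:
$I{\left(Z,W \right)} = -6 + W$ ($I{\left(Z,W \right)} = 4 + \left(-10 + W\right) = -6 + W$)
$\frac{1}{I{\left(60,-23 \right)}} = \frac{1}{-6 - 23} = \frac{1}{-29} = - \frac{1}{29}$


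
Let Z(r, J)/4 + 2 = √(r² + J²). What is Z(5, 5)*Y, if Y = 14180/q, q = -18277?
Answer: 113440/18277 - 283600*√2/18277 ≈ -15.737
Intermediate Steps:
Z(r, J) = -8 + 4*√(J² + r²) (Z(r, J) = -8 + 4*√(r² + J²) = -8 + 4*√(J² + r²))
Y = -14180/18277 (Y = 14180/(-18277) = 14180*(-1/18277) = -14180/18277 ≈ -0.77584)
Z(5, 5)*Y = (-8 + 4*√(5² + 5²))*(-14180/18277) = (-8 + 4*√(25 + 25))*(-14180/18277) = (-8 + 4*√50)*(-14180/18277) = (-8 + 4*(5*√2))*(-14180/18277) = (-8 + 20*√2)*(-14180/18277) = 113440/18277 - 283600*√2/18277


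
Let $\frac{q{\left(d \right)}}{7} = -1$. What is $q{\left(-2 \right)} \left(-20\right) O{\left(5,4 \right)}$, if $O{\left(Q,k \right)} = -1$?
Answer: $-140$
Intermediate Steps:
$q{\left(d \right)} = -7$ ($q{\left(d \right)} = 7 \left(-1\right) = -7$)
$q{\left(-2 \right)} \left(-20\right) O{\left(5,4 \right)} = \left(-7\right) \left(-20\right) \left(-1\right) = 140 \left(-1\right) = -140$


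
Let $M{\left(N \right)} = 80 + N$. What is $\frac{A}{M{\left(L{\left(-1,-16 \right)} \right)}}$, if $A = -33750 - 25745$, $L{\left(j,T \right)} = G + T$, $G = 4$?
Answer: $- \frac{59495}{68} \approx -874.93$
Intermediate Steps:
$L{\left(j,T \right)} = 4 + T$
$A = -59495$
$\frac{A}{M{\left(L{\left(-1,-16 \right)} \right)}} = - \frac{59495}{80 + \left(4 - 16\right)} = - \frac{59495}{80 - 12} = - \frac{59495}{68}$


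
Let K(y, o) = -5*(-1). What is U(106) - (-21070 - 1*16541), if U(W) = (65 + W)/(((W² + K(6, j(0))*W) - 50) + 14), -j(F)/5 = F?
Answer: 147059067/3910 ≈ 37611.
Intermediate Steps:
j(F) = -5*F
K(y, o) = 5
U(W) = (65 + W)/(-36 + W² + 5*W) (U(W) = (65 + W)/(((W² + 5*W) - 50) + 14) = (65 + W)/((-50 + W² + 5*W) + 14) = (65 + W)/(-36 + W² + 5*W))
U(106) - (-21070 - 1*16541) = (65 + 106)/(-36 + 106² + 5*106) - (-21070 - 1*16541) = 171/(-36 + 11236 + 530) - (-21070 - 16541) = 171/11730 - 1*(-37611) = (1/11730)*171 + 37611 = 57/3910 + 37611 = 147059067/3910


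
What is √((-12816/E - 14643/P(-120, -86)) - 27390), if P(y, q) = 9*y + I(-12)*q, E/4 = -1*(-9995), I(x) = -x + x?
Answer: I*√393831249248310/119940 ≈ 165.46*I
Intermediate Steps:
I(x) = 0
E = 39980 (E = 4*(-1*(-9995)) = 4*9995 = 39980)
P(y, q) = 9*y (P(y, q) = 9*y + 0*q = 9*y + 0 = 9*y)
√((-12816/E - 14643/P(-120, -86)) - 27390) = √((-12816/39980 - 14643/(9*(-120))) - 27390) = √((-12816*1/39980 - 14643/(-1080)) - 27390) = √((-3204/9995 - 14643*(-1/1080)) - 27390) = √((-3204/9995 + 1627/120) - 27390) = √(3175477/239880 - 27390) = √(-6567137723/239880) = I*√393831249248310/119940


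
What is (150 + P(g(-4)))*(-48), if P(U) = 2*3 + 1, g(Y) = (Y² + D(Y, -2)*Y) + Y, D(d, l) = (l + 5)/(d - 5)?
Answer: -7536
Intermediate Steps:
D(d, l) = (5 + l)/(-5 + d)
g(Y) = Y + Y² + 3*Y/(-5 + Y) (g(Y) = (Y² + ((5 - 2)/(-5 + Y))*Y) + Y = (Y² + (3/(-5 + Y))*Y) + Y = (Y² + 3*Y/(-5 + Y)) + Y = Y + Y² + 3*Y/(-5 + Y))
P(U) = 7 (P(U) = 6 + 1 = 7)
(150 + P(g(-4)))*(-48) = (150 + 7)*(-48) = 157*(-48) = -7536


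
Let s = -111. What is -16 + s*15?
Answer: -1681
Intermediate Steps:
-16 + s*15 = -16 - 111*15 = -16 - 1665 = -1681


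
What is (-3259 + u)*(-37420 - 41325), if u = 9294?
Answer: -475226075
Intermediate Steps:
(-3259 + u)*(-37420 - 41325) = (-3259 + 9294)*(-37420 - 41325) = 6035*(-78745) = -475226075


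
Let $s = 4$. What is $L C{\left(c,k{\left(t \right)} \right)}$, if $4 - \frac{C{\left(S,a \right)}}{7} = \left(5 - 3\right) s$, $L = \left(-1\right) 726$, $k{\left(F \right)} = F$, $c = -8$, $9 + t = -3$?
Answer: $20328$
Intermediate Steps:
$t = -12$ ($t = -9 - 3 = -12$)
$L = -726$
$C{\left(S,a \right)} = -28$ ($C{\left(S,a \right)} = 28 - 7 \left(5 - 3\right) 4 = 28 - 7 \cdot 2 \cdot 4 = 28 - 56 = -28$)
$L C{\left(c,k{\left(t \right)} \right)} = \left(-726\right) \left(-28\right) = 20328$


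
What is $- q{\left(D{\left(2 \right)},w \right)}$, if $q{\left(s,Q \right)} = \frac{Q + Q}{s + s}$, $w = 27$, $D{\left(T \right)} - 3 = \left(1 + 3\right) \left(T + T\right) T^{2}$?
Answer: $- \frac{27}{67} \approx -0.40299$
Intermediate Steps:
$D{\left(T \right)} = 3 + 8 T^{3}$ ($D{\left(T \right)} = 3 + \left(1 + 3\right) \left(T + T\right) T^{2} = 3 + 4 \cdot 2 T T^{2} = 3 + 8 T T^{2} = 3 + 8 T^{3}$)
$q{\left(s,Q \right)} = \frac{Q}{s}$ ($q{\left(s,Q \right)} = \frac{2 Q}{2 s} = 2 Q \frac{1}{2 s} = \frac{Q}{s}$)
$- q{\left(D{\left(2 \right)},w \right)} = - \frac{27}{3 + 8 \cdot 2^{3}} = - \frac{27}{3 + 8 \cdot 8} = - \frac{27}{3 + 64} = - \frac{27}{67}$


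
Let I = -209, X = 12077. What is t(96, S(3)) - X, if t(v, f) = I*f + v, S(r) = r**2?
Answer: -13862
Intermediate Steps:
t(v, f) = v - 209*f (t(v, f) = -209*f + v = v - 209*f)
t(96, S(3)) - X = (96 - 209*3**2) - 1*12077 = (96 - 209*9) - 12077 = (96 - 1881) - 12077 = -1785 - 12077 = -13862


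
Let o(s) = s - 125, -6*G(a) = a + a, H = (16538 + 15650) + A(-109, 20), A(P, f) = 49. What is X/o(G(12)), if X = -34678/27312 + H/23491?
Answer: -32918023/41382309384 ≈ -0.00079546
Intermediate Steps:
H = 32237 (H = (16538 + 15650) + 49 = 32188 + 49 = 32237)
G(a) = -a/3 (G(a) = -(a + a)/6 = -a/3)
X = 32918023/320793096 (X = -34678/27312 + 32237/23491 = -34678*1/27312 + 32237*(1/23491) = -17339/13656 + 32237/23491 = 32918023/320793096 ≈ 0.10261)
o(s) = -125 + s
X/o(G(12)) = 32918023/(320793096*(-125 - 1/3*12)) = 32918023/(320793096*(-125 - 4)) = (32918023/320793096)/(-129) = (32918023/320793096)*(-1/129) = -32918023/41382309384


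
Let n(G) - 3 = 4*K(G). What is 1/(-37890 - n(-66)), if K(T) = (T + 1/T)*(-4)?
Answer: -33/1285325 ≈ -2.5674e-5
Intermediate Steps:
K(T) = -4*T - 4/T (K(T) = (T + 1/T)*(-4) = -4*T - 4/T)
n(G) = 3 - 16*G - 16/G (n(G) = 3 + 4*(-4*G - 4/G) = 3 + (-16*G - 16/G) = 3 - 16*G - 16/G)
1/(-37890 - n(-66)) = 1/(-37890 - (3 - 16*(-66) - 16/(-66))) = 1/(-37890 - (3 + 1056 - 16*(-1/66))) = 1/(-37890 - (3 + 1056 + 8/33)) = 1/(-37890 - 1*34955/33) = 1/(-37890 - 34955/33) = 1/(-1285325/33) = -33/1285325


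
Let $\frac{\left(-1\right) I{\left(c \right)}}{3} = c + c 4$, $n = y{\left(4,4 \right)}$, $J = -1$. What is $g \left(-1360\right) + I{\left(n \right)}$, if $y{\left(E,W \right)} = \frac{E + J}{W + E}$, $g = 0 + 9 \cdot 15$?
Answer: $- \frac{1468845}{8} \approx -1.8361 \cdot 10^{5}$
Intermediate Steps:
$g = 135$ ($g = 0 + 135 = 135$)
$y{\left(E,W \right)} = \frac{-1 + E}{E + W}$ ($y{\left(E,W \right)} = \frac{E - 1}{W + E} = \frac{-1 + E}{E + W}$)
$n = \frac{3}{8}$ ($n = \frac{-1 + 4}{4 + 4} = \frac{1}{8} \cdot 3 = \frac{3}{8} \approx 0.375$)
$I{\left(c \right)} = - 15 c$ ($I{\left(c \right)} = - 3 \left(c + c 4\right) = - 3 \left(c + 4 c\right) = - 3 \cdot 5 c = - 15 c$)
$g \left(-1360\right) + I{\left(n \right)} = 135 \left(-1360\right) - \frac{45}{8} = -183600 - \frac{45}{8} = - \frac{1468845}{8}$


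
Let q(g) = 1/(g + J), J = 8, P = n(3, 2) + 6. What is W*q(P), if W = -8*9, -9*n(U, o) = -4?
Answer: -324/65 ≈ -4.9846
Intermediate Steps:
n(U, o) = 4/9 (n(U, o) = -1/9*(-4) = 4/9)
W = -72
P = 58/9 (P = 4/9 + 6 = 58/9 ≈ 6.4444)
q(g) = 1/(8 + g) (q(g) = 1/(g + 8) = 1/(8 + g))
W*q(P) = -72/(8 + 58/9) = -72/130/9 = -72*9/130 = -324/65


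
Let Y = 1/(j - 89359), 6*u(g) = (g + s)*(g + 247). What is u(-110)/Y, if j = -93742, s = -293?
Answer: 10109189311/6 ≈ 1.6849e+9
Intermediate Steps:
u(g) = (-293 + g)*(247 + g)/6 (u(g) = ((g - 293)*(g + 247))/6 = ((-293 + g)*(247 + g))/6 = (-293 + g)*(247 + g)/6)
Y = -1/183101 (Y = 1/(-93742 - 89359) = 1/(-183101) = -1/183101 ≈ -5.4615e-6)
u(-110)/Y = (-72371/6 - 23/3*(-110) + (⅙)*(-110)²)/(-1/183101) = (-72371/6 + 2530/3 + (⅙)*12100)*(-183101) = (-72371/6 + 2530/3 + 6050/3)*(-183101) = -55211/6*(-183101) = 10109189311/6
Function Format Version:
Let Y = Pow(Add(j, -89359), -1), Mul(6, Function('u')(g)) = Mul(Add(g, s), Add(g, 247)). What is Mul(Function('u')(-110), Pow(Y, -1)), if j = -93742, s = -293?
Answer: Rational(10109189311, 6) ≈ 1.6849e+9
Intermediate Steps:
Function('u')(g) = Mul(Rational(1, 6), Add(-293, g), Add(247, g)) (Function('u')(g) = Mul(Rational(1, 6), Mul(Add(g, -293), Add(g, 247))) = Mul(Rational(1, 6), Mul(Add(-293, g), Add(247, g))) = Mul(Rational(1, 6), Add(-293, g), Add(247, g)))
Y = Rational(-1, 183101) (Y = Pow(Add(-93742, -89359), -1) = Pow(-183101, -1) = Rational(-1, 183101) ≈ -5.4615e-6)
Mul(Function('u')(-110), Pow(Y, -1)) = Mul(Add(Rational(-72371, 6), Mul(Rational(-23, 3), -110), Mul(Rational(1, 6), Pow(-110, 2))), Pow(Rational(-1, 183101), -1)) = Mul(Add(Rational(-72371, 6), Rational(2530, 3), Mul(Rational(1, 6), 12100)), -183101) = Mul(Add(Rational(-72371, 6), Rational(2530, 3), Rational(6050, 3)), -183101) = Mul(Rational(-55211, 6), -183101) = Rational(10109189311, 6)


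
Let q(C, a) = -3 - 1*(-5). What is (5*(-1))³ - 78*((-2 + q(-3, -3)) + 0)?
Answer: -125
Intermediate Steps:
q(C, a) = 2 (q(C, a) = -3 + 5 = 2)
(5*(-1))³ - 78*((-2 + q(-3, -3)) + 0) = (5*(-1))³ - 78*((-2 + 2) + 0) = (-5)³ - 78*(0 + 0) = -125 - 78*0 = -125 + 0 = -125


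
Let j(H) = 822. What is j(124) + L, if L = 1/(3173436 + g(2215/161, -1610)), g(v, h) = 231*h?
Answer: 2302854373/2801526 ≈ 822.00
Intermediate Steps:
L = 1/2801526 (L = 1/(3173436 + 231*(-1610)) = 1/(3173436 - 371910) = 1/2801526 ≈ 3.5695e-7)
j(124) + L = 822 + 1/2801526 = 2302854373/2801526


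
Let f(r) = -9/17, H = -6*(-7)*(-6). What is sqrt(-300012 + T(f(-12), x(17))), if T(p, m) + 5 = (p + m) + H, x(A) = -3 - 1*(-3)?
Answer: I*sqrt(86777894)/17 ≈ 547.97*I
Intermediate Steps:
H = -252 (H = 42*(-6) = -252)
x(A) = 0 (x(A) = -3 + 3 = 0)
f(r) = -9/17 (f(r) = -9*1/17 = -9/17)
T(p, m) = -257 + m + p (T(p, m) = -5 + ((p + m) - 252) = -5 + ((m + p) - 252) = -5 + (-252 + m + p) = -257 + m + p)
sqrt(-300012 + T(f(-12), x(17))) = sqrt(-300012 + (-257 + 0 - 9/17)) = sqrt(-300012 - 4378/17) = sqrt(-5104582/17) = I*sqrt(86777894)/17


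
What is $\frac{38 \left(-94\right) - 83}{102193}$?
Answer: $- \frac{3655}{102193} \approx -0.035766$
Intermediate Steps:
$\frac{38 \left(-94\right) - 83}{102193} = \left(-3572 - 83\right) \frac{1}{102193} = \left(-3655\right) \frac{1}{102193} = - \frac{3655}{102193}$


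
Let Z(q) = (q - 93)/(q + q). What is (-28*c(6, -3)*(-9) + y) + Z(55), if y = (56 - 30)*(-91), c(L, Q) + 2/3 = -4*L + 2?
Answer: -444309/55 ≈ -8078.3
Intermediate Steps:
c(L, Q) = 4/3 - 4*L (c(L, Q) = -2/3 + (-4*L + 2) = -2/3 + (2 - 4*L) = 4/3 - 4*L)
Z(q) = (-93 + q)/(2*q) (Z(q) = (-93 + q)/((2*q)) = (-93 + q)*(1/(2*q)) = (-93 + q)/(2*q))
y = -2366 (y = 26*(-91) = -2366)
(-28*c(6, -3)*(-9) + y) + Z(55) = (-28*(4/3 - 4*6)*(-9) - 2366) + (1/2)*(-93 + 55)/55 = (-28*(4/3 - 24)*(-9) - 2366) + (1/2)*(1/55)*(-38) = (-28*(-68/3)*(-9) - 2366) - 19/55 = ((1904/3)*(-9) - 2366) - 19/55 = (-5712 - 2366) - 19/55 = -8078 - 19/55 = -444309/55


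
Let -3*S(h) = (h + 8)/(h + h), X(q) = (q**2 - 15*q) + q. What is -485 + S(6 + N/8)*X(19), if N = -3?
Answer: -28261/54 ≈ -523.35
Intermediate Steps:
X(q) = q**2 - 14*q
S(h) = -(8 + h)/(6*h) (S(h) = -(h + 8)/(3*(h + h)) = -(8 + h)/(3*(2*h)) = -(8 + h)*1/(2*h)/3 = -(8 + h)/(6*h))
-485 + S(6 + N/8)*X(19) = -485 + ((-8 - (6 - 3/8))/(6*(6 - 3/8)))*(19*(-14 + 19)) = -485 + ((-8 - (6 - 3*1/8))/(6*(6 - 3*1/8)))*(19*5) = -485 + ((-8 - (6 - 3/8))/(6*(6 - 3/8)))*95 = -485 + ((-8 - 1*45/8)/(6*(45/8)))*95 = -485 + ((1/6)*(8/45)*(-8 - 45/8))*95 = -485 + ((1/6)*(8/45)*(-109/8))*95 = -485 - 109/270*95 = -485 - 2071/54 = -28261/54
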